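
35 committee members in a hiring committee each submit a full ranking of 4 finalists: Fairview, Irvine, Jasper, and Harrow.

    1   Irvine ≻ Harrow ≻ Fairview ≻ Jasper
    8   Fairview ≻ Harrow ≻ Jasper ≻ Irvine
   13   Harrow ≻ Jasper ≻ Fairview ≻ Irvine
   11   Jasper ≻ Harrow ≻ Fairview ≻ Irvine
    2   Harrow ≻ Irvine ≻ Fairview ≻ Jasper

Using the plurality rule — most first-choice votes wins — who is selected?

First-place vote totals:
  Fairview: 8
  Irvine: 1
  Jasper: 11
  Harrow: 15
Harrow has the most first-place votes.

Harrow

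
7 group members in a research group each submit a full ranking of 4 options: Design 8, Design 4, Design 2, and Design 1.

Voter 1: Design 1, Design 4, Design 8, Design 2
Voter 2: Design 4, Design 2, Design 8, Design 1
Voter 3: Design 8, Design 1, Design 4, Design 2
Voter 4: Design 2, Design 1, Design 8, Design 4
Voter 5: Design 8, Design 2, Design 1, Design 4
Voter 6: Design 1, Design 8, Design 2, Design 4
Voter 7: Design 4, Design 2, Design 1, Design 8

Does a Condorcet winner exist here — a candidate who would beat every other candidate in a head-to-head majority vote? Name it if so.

Head-to-head results (7 voters total):
Design 8 vs Design 4: Design 8 wins 4–3.
Design 8 vs Design 2: Design 8 wins 4–3.
Design 8 vs Design 1: Design 1 wins 4–3.
Design 4 vs Design 2: Design 4 wins 4–3.
Design 4 vs Design 1: Design 1 wins 5–2.
Design 2 vs Design 1: Design 2 wins 4–3.
No candidate beats all others: Design 8 beats Design 2 beats Design 1 beats Design 8, a majority cycle.

None — there is no Condorcet winner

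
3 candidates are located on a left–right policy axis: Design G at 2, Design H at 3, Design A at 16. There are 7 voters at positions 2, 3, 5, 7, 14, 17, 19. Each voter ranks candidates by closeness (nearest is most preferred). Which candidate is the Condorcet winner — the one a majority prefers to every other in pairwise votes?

Design H

With single-peaked preferences on a line, the Condorcet winner is the candidate closest to the median voter.
The median voter (position 7) is closest to Design H at 3.
Check: Design H vs Design G — voters closer to Design H: 6 of 7.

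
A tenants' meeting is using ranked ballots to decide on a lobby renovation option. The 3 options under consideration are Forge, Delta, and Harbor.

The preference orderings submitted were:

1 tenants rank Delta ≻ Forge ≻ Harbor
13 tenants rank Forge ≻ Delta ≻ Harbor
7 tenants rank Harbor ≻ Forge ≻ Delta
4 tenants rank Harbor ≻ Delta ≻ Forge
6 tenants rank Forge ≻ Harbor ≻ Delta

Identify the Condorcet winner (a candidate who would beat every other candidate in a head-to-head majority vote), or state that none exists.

Head-to-head results (31 voters total):
Forge vs Delta: Forge wins 26–5.
Forge vs Harbor: Forge wins 20–11.
Delta vs Harbor: Harbor wins 17–14.
Forge beats each rival — Delta (26–5), Harbor (20–11) — so Forge is the Condorcet winner.

Forge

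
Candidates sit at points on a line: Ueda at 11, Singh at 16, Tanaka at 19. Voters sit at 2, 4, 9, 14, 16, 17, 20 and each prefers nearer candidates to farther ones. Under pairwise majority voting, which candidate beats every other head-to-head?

With single-peaked preferences on a line, the Condorcet winner is the candidate closest to the median voter.
The median voter (position 14) is closest to Singh at 16.
Check: Singh vs Ueda — voters closer to Singh: 4 of 7.

Singh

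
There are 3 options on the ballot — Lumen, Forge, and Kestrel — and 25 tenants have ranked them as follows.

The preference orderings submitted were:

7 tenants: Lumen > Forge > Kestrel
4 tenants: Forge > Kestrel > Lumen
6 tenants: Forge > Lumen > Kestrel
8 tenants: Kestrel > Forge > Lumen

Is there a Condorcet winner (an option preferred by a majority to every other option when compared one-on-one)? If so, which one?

Head-to-head results (25 voters total):
Lumen vs Forge: Forge wins 18–7.
Lumen vs Kestrel: Lumen wins 13–12.
Forge vs Kestrel: Forge wins 17–8.
Forge beats each rival — Lumen (18–7), Kestrel (17–8) — so Forge is the Condorcet winner.

Forge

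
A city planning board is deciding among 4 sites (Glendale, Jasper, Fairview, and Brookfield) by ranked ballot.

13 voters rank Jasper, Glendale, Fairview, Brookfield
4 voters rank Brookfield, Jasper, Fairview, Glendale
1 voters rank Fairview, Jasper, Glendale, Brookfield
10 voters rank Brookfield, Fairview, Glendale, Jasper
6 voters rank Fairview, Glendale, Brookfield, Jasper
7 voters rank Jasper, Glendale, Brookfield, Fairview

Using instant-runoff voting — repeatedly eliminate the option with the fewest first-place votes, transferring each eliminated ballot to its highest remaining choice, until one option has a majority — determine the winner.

Round 1: Jasper 20, Brookfield 14, Fairview 7, Glendale 0. Glendale has the fewest and is eliminated.
Round 2: Jasper 20, Brookfield 14, Fairview 7. Fairview has the fewest and is eliminated.
Round 3: Jasper 21, Brookfield 20. Jasper has a majority.

Jasper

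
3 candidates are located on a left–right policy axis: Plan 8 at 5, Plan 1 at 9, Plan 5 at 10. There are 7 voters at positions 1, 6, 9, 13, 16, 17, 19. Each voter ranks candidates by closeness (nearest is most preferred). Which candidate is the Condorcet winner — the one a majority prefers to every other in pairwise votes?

Plan 5

With single-peaked preferences on a line, the Condorcet winner is the candidate closest to the median voter.
The median voter (position 13) is closest to Plan 5 at 10.
Check: Plan 5 vs Plan 8 — voters closer to Plan 5: 5 of 7.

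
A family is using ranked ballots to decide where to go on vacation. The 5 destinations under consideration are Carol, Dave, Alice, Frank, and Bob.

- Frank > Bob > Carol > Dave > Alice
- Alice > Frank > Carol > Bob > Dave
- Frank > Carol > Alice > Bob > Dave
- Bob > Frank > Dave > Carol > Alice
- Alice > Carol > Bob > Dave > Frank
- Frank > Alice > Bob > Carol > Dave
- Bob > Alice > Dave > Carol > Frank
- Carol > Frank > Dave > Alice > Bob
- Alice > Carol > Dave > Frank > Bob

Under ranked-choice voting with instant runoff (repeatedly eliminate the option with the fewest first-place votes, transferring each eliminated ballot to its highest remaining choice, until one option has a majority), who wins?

Frank

Round 1: Alice 3, Frank 3, Bob 2, Carol 1, Dave 0. Dave has the fewest and is eliminated.
Round 2: Alice 3, Frank 3, Bob 2, Carol 1. Carol has the fewest and is eliminated.
Round 3: Frank 4, Alice 3, Bob 2. Bob has the fewest and is eliminated.
Round 4: Frank 5, Alice 4. Frank has a majority.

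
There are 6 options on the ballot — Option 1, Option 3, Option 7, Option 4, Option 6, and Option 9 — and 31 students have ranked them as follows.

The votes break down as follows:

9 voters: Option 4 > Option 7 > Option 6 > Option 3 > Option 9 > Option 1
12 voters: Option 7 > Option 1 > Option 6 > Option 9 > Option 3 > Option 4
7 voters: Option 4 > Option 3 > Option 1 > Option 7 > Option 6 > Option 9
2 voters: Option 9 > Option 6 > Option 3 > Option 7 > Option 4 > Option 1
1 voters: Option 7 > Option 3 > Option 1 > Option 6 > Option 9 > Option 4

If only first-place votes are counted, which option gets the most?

Option 4

First-place vote totals:
  Option 1: 0
  Option 3: 0
  Option 7: 13
  Option 4: 16
  Option 6: 0
  Option 9: 2
Option 4 has the most first-place votes.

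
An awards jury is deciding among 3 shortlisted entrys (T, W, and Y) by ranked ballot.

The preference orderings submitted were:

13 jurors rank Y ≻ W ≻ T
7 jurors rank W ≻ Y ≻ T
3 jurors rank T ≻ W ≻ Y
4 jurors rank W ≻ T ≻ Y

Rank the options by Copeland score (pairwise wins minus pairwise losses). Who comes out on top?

W

Pairwise results:
  T vs W: W wins 24–3.
  T vs Y: Y wins 20–7.
  W vs Y: W wins 14–13.
Copeland scores (wins − losses):
  T: 0 − 2 = -2
  W: 2 − 0 = 2
  Y: 1 − 1 = 0
W has the best Copeland score.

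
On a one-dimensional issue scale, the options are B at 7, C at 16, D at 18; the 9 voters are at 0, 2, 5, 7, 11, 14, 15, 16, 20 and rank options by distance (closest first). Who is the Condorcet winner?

B

With single-peaked preferences on a line, the Condorcet winner is the candidate closest to the median voter.
The median voter (position 11) is closest to B at 7.
Check: B vs D — voters closer to B: 5 of 9.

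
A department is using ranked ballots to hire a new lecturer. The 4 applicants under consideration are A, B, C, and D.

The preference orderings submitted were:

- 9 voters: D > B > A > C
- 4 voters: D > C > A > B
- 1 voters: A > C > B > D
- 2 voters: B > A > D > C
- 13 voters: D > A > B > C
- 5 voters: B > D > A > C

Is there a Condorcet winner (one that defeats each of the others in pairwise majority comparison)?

Yes

Head-to-head results (34 voters total):
A vs B: A wins 18–16.
A vs C: A wins 30–4.
A vs D: D wins 31–3.
B vs C: B wins 29–5.
B vs D: D wins 26–8.
C vs D: D wins 33–1.
D beats each rival — A (31–3), B (26–8), C (33–1) — so D is the Condorcet winner.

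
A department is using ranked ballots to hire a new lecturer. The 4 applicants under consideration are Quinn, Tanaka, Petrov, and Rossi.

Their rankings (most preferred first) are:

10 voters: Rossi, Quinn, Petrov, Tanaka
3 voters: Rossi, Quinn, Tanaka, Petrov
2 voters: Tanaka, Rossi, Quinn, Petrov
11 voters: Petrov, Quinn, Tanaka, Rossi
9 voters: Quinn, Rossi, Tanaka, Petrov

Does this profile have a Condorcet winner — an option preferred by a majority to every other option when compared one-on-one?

Yes

Head-to-head results (35 voters total):
Quinn vs Tanaka: Quinn wins 33–2.
Quinn vs Petrov: Quinn wins 24–11.
Quinn vs Rossi: Quinn wins 20–15.
Tanaka vs Petrov: Petrov wins 21–14.
Tanaka vs Rossi: Rossi wins 22–13.
Petrov vs Rossi: Rossi wins 24–11.
Quinn beats each rival — Tanaka (33–2), Petrov (24–11), Rossi (20–15) — so Quinn is the Condorcet winner.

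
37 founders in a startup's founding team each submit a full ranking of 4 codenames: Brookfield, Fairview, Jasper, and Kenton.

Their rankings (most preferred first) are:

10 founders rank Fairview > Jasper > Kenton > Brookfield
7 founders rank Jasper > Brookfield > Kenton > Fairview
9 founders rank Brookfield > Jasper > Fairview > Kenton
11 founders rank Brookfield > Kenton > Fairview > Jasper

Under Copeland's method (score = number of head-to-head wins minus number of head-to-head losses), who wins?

Pairwise results:
  Brookfield vs Fairview: Brookfield wins 27–10.
  Brookfield vs Jasper: Brookfield wins 20–17.
  Brookfield vs Kenton: Brookfield wins 27–10.
  Fairview vs Jasper: Fairview wins 21–16.
  Fairview vs Kenton: Fairview wins 19–18.
  Jasper vs Kenton: Jasper wins 26–11.
Copeland scores (wins − losses):
  Brookfield: 3 − 0 = 3
  Fairview: 2 − 1 = 1
  Jasper: 1 − 2 = -1
  Kenton: 0 − 3 = -3
Brookfield has the best Copeland score.

Brookfield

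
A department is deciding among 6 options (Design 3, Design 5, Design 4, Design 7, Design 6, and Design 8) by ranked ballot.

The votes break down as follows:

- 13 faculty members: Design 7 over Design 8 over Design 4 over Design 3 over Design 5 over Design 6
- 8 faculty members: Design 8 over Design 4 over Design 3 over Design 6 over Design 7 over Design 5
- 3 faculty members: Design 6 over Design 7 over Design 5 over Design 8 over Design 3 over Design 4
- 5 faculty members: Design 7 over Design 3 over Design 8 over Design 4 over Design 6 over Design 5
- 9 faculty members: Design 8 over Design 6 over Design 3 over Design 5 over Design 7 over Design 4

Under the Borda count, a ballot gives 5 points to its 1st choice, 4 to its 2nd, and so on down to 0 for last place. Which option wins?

Borda scores:
  Design 3: 13·2 + 8·3 + 3·1 + 5·4 + 9·3 = 100
  Design 5: 13·1 + 8·0 + 3·3 + 5·0 + 9·2 = 40
  Design 4: 13·3 + 8·4 + 3·0 + 5·2 + 9·0 = 81
  Design 7: 13·5 + 8·1 + 3·4 + 5·5 + 9·1 = 119
  Design 6: 13·0 + 8·2 + 3·5 + 5·1 + 9·4 = 72
  Design 8: 13·4 + 8·5 + 3·2 + 5·3 + 9·5 = 158
Design 8 has the highest total.

Design 8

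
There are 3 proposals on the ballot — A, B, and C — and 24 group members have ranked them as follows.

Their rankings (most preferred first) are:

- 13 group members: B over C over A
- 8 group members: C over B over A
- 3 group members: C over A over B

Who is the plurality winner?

B

First-place vote totals:
  A: 0
  B: 13
  C: 11
B has the most first-place votes.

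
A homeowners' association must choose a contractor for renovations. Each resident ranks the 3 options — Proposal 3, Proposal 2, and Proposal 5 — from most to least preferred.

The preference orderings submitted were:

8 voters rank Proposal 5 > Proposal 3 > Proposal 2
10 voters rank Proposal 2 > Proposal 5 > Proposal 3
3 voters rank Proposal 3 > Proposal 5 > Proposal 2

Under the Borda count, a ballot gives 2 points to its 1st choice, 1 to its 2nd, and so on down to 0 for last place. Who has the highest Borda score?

Borda scores:
  Proposal 3: 8·1 + 10·0 + 3·2 = 14
  Proposal 2: 8·0 + 10·2 + 3·0 = 20
  Proposal 5: 8·2 + 10·1 + 3·1 = 29
Proposal 5 has the highest total.

Proposal 5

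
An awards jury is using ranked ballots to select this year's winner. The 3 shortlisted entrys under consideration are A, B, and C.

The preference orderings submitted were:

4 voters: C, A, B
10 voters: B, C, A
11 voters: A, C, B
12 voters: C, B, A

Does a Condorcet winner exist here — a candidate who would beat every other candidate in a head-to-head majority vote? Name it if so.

Head-to-head results (37 voters total):
A vs B: B wins 22–15.
A vs C: C wins 26–11.
B vs C: C wins 27–10.
C beats each rival — A (26–11), B (27–10) — so C is the Condorcet winner.

C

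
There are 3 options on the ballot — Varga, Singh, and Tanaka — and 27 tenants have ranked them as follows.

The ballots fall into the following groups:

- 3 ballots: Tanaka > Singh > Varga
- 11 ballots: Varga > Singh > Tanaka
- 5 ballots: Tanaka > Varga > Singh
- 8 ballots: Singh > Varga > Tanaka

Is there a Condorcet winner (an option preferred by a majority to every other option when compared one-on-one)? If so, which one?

Head-to-head results (27 voters total):
Varga vs Singh: Varga wins 16–11.
Varga vs Tanaka: Varga wins 19–8.
Singh vs Tanaka: Singh wins 19–8.
Varga beats each rival — Singh (16–11), Tanaka (19–8) — so Varga is the Condorcet winner.

Varga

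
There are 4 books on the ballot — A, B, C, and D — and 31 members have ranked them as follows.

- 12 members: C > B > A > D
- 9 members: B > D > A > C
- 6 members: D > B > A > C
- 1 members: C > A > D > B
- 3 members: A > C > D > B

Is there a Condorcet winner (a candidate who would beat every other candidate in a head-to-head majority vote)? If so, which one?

None — there is no Condorcet winner

Head-to-head results (31 voters total):
A vs B: B wins 27–4.
A vs C: A wins 18–13.
A vs D: A wins 16–15.
B vs C: C wins 16–15.
B vs D: B wins 21–10.
C vs D: C wins 16–15.
No candidate beats all others: A beats C beats B beats A, a majority cycle.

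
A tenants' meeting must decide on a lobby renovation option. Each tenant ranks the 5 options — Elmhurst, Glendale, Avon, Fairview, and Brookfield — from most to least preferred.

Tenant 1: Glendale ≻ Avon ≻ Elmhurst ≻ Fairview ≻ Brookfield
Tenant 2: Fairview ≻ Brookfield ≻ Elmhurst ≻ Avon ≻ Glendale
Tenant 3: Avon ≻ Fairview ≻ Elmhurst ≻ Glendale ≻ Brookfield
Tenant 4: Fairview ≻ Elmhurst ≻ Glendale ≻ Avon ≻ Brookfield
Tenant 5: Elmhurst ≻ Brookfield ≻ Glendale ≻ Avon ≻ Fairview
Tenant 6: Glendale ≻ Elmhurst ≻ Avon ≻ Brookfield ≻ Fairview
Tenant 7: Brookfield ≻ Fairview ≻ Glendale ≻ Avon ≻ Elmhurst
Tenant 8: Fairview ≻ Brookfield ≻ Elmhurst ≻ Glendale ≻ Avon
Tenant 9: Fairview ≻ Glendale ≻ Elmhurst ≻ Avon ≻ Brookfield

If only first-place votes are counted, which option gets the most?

Fairview

First-place vote totals:
  Elmhurst: 1
  Glendale: 2
  Avon: 1
  Fairview: 4
  Brookfield: 1
Fairview has the most first-place votes.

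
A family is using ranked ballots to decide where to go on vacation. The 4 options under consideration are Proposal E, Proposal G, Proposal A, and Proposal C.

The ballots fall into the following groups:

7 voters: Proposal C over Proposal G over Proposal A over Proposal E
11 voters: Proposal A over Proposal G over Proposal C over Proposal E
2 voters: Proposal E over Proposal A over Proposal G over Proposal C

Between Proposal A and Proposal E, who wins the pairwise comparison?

Proposal A

Ballots ranking Proposal A above Proposal E: 7+11 = 18.
Ballots ranking Proposal E above Proposal A: 2.
Proposal A wins the head-to-head, 18–2.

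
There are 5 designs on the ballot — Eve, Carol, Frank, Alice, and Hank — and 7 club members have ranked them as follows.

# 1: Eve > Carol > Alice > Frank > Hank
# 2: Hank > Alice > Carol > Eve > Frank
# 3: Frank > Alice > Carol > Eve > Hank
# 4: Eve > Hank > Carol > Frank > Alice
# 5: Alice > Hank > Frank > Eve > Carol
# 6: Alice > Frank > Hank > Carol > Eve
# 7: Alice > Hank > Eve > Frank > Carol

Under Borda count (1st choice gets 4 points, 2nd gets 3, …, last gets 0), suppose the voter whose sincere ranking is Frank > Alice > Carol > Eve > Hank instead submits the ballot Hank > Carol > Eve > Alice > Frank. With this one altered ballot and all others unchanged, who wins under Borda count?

Borda totals with the altered ballot: Eve 14, Carol 11, Frank 8, Alice 18, Hank 19.
The switch changes the winner from Alice to Hank.

Hank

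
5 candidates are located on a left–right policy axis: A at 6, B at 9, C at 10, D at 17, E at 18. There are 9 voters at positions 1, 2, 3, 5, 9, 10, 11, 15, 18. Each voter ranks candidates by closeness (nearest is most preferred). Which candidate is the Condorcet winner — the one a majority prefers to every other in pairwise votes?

B

With single-peaked preferences on a line, the Condorcet winner is the candidate closest to the median voter.
The median voter (position 9) is closest to B at 9.
Check: B vs C — voters closer to B: 5 of 9.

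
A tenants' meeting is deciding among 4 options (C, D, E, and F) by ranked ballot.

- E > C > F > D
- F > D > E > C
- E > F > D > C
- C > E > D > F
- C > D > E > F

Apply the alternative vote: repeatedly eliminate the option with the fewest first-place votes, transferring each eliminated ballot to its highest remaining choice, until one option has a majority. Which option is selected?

Round 1: C 2, E 2, F 1, D 0. D has the fewest and is eliminated.
Round 2: C 2, E 2, F 1. F has the fewest and is eliminated.
Round 3: E 3, C 2. E has a majority.

E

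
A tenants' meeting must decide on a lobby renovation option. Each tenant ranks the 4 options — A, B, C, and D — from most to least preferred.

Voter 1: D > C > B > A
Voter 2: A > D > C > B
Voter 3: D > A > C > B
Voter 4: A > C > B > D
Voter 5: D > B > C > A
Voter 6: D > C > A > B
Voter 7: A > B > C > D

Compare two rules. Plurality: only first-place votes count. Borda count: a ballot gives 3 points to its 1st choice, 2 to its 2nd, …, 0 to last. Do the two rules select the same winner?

Plurality first-place counts: A 3, B 0, C 0, D 4 → D.
Borda totals: A 12, B 6, C 10, D 14 → D.
The two rules agree on D.

Yes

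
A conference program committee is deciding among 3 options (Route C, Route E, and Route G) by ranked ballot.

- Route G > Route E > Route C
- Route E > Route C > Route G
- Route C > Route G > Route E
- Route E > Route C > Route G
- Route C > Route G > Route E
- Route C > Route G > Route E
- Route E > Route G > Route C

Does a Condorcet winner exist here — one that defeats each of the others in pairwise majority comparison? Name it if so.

No Condorcet winner

Head-to-head results (7 voters total):
Route C vs Route E: Route E wins 4–3.
Route C vs Route G: Route C wins 5–2.
Route E vs Route G: Route G wins 4–3.
No candidate beats all others: Route C beats Route G beats Route E beats Route C, a majority cycle.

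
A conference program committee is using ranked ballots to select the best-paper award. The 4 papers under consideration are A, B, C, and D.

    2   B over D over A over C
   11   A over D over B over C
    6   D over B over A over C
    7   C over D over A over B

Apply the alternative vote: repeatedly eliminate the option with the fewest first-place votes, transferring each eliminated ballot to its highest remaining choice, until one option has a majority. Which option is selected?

D

Round 1: A 11, C 7, D 6, B 2. B has the fewest and is eliminated.
Round 2: A 11, D 8, C 7. C has the fewest and is eliminated.
Round 3: D 15, A 11. D has a majority.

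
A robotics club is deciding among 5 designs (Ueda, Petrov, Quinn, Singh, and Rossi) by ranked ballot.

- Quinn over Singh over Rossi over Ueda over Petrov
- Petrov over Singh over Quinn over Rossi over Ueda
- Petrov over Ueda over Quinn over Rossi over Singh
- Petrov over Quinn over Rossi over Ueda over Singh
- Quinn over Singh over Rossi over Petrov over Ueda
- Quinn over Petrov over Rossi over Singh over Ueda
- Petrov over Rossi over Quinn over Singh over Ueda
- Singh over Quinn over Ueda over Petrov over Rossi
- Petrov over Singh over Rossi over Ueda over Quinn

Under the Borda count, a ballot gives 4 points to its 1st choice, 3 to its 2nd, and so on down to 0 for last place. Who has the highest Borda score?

Petrov

Borda scores:
  Ueda: 1 + 0 + 3 + 1 + 0 + 0 + 0 + 2 + 1 = 8
  Petrov: 0 + 4 + 4 + 4 + 1 + 3 + 4 + 1 + 4 = 25
  Quinn: 4 + 2 + 2 + 3 + 4 + 4 + 2 + 3 + 0 = 24
  Singh: 3 + 3 + 0 + 0 + 3 + 1 + 1 + 4 + 3 = 18
  Rossi: 2 + 1 + 1 + 2 + 2 + 2 + 3 + 0 + 2 = 15
Petrov has the highest total.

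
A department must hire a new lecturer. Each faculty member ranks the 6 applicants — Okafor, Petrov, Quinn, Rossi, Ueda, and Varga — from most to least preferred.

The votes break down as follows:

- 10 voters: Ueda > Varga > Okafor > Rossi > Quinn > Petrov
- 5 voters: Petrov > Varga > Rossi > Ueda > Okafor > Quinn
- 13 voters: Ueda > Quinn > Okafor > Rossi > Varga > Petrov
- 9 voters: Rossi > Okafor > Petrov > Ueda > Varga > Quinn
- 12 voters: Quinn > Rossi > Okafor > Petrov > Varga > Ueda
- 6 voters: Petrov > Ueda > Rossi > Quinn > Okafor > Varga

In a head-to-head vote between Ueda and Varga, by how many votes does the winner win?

21

Ballots ranking Ueda above Varga: 10+13+9+6 = 38.
Ballots ranking Varga above Ueda: 5+12 = 17.
Ueda wins 38–17, a margin of 21.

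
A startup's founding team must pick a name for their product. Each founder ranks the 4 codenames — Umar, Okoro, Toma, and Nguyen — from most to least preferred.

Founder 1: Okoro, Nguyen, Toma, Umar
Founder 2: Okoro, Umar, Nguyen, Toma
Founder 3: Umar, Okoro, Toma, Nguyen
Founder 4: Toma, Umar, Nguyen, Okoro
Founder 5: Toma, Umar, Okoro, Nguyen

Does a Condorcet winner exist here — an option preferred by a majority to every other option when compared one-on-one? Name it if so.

No Condorcet winner

Head-to-head results (5 voters total):
Umar vs Okoro: Umar wins 3–2.
Umar vs Toma: Toma wins 3–2.
Umar vs Nguyen: Umar wins 4–1.
Okoro vs Toma: Okoro wins 3–2.
Okoro vs Nguyen: Okoro wins 4–1.
Toma vs Nguyen: Toma wins 3–2.
No candidate beats all others: Umar beats Okoro beats Toma beats Umar, a majority cycle.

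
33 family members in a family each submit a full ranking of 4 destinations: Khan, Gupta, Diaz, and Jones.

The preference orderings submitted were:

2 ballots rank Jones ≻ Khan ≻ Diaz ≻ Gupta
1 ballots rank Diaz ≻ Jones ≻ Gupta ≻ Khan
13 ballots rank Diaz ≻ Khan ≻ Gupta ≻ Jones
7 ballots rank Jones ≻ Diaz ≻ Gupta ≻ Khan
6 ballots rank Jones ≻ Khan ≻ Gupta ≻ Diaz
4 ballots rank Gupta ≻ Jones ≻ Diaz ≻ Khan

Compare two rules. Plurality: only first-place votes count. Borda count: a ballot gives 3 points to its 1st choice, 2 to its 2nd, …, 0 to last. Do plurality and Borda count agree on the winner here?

No

Plurality first-place counts: Khan 0, Gupta 4, Diaz 14, Jones 15 → Jones.
Borda totals: Khan 42, Gupta 39, Diaz 62, Jones 55 → Diaz.
The two rules disagree: plurality picks Jones, Borda picks Diaz.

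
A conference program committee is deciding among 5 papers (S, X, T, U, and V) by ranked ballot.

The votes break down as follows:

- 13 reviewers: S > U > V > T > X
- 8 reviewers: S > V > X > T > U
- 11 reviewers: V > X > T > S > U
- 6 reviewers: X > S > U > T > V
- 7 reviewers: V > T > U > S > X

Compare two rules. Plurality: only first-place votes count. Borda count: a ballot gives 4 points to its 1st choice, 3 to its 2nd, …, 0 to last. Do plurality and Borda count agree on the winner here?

No

Plurality first-place counts: S 21, X 6, T 0, U 0, V 18 → S.
Borda totals: S 120, X 73, T 70, U 65, V 122 → V.
The two rules disagree: plurality picks S, Borda picks V.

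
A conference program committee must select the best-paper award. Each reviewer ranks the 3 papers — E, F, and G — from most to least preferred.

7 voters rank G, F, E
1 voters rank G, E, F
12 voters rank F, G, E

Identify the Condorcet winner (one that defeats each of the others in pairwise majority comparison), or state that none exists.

Head-to-head results (20 voters total):
E vs F: F wins 19–1.
E vs G: G wins 20–0.
F vs G: F wins 12–8.
F beats each rival — E (19–1), G (12–8) — so F is the Condorcet winner.

F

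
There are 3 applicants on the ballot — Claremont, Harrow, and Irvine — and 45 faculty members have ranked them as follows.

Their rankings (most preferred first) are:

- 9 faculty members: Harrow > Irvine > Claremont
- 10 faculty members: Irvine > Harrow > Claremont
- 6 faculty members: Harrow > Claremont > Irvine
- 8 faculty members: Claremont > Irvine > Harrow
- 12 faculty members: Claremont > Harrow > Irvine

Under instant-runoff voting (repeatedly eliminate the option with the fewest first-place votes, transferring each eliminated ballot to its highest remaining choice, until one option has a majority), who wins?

Round 1: Claremont 20, Harrow 15, Irvine 10. Irvine has the fewest and is eliminated.
Round 2: Harrow 25, Claremont 20. Harrow has a majority.

Harrow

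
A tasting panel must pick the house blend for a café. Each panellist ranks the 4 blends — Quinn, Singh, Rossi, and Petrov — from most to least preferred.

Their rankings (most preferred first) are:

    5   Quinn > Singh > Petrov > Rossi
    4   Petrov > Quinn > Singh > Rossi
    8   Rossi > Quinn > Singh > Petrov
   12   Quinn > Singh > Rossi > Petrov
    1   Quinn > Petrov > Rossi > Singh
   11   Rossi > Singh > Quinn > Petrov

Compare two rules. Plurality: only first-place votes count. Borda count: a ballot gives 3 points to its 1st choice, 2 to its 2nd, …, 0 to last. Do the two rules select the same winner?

Plurality first-place counts: Quinn 18, Singh 0, Rossi 19, Petrov 4 → Rossi.
Borda totals: Quinn 89, Singh 68, Rossi 70, Petrov 19 → Quinn.
The two rules disagree: plurality picks Rossi, Borda picks Quinn.

No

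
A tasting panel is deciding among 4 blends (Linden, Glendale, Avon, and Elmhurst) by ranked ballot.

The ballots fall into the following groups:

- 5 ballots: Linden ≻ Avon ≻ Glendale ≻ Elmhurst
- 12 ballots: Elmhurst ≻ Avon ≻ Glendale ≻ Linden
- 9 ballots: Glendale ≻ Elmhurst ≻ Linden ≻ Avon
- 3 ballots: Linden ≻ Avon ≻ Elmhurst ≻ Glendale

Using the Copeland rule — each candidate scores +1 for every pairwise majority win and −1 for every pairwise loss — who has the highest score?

Elmhurst

Pairwise results:
  Linden vs Glendale: Glendale wins 21–8.
  Linden vs Avon: Linden wins 17–12.
  Linden vs Elmhurst: Elmhurst wins 21–8.
  Glendale vs Avon: Avon wins 20–9.
  Glendale vs Elmhurst: Elmhurst wins 15–14.
  Avon vs Elmhurst: Elmhurst wins 21–8.
Copeland scores (wins − losses):
  Linden: 1 − 2 = -1
  Glendale: 1 − 2 = -1
  Avon: 1 − 2 = -1
  Elmhurst: 3 − 0 = 3
Elmhurst has the best Copeland score.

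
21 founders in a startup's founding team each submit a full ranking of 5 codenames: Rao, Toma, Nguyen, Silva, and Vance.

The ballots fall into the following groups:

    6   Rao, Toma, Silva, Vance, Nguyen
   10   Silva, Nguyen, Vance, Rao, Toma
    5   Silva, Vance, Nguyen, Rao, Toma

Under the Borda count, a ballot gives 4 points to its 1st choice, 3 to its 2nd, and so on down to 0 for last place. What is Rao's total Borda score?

39

Borda scores:
  Rao: 6·4 + 10·1 + 5·1 = 39
  Toma: 6·3 + 10·0 + 5·0 = 18
  Nguyen: 6·0 + 10·3 + 5·2 = 40
  Silva: 6·2 + 10·4 + 5·4 = 72
  Vance: 6·1 + 10·2 + 5·3 = 41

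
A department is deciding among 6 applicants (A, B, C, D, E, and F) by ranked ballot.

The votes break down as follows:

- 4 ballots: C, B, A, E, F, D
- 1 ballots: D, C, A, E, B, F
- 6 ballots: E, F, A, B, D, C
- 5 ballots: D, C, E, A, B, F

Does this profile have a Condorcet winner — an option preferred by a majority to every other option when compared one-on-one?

Head-to-head results (16 voters total):
A vs B: A wins 12–4.
A vs C: C wins 10–6.
A vs D: A wins 10–6.
A vs E: E wins 11–5.
A vs F: A wins 10–6.
B vs C: C wins 10–6.
B vs D: B wins 10–6.
B vs E: E wins 12–4.
B vs F: B wins 10–6.
C vs D: D wins 12–4.
C vs E: C wins 10–6.
C vs F: C wins 10–6.
D vs E: E wins 10–6.
D vs F: F wins 10–6.
E vs F: E wins 16–0.
No candidate beats all others: A beats D beats C beats A, a majority cycle.

No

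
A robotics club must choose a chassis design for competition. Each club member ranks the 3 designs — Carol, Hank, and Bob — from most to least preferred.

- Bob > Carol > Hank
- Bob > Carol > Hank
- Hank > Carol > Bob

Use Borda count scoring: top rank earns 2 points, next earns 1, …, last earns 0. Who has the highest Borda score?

Bob

Borda scores:
  Carol: 1 + 1 + 1 = 3
  Hank: 0 + 0 + 2 = 2
  Bob: 2 + 2 + 0 = 4
Bob has the highest total.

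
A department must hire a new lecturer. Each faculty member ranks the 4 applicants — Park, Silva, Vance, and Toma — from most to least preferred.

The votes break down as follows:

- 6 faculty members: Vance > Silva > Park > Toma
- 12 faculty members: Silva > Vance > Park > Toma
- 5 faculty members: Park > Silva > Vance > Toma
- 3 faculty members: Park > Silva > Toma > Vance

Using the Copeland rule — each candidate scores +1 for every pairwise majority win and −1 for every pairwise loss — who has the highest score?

Silva

Pairwise results:
  Park vs Silva: Silva wins 18–8.
  Park vs Vance: Vance wins 18–8.
  Park vs Toma: Park wins 26–0.
  Silva vs Vance: Silva wins 20–6.
  Silva vs Toma: Silva wins 26–0.
  Vance vs Toma: Vance wins 23–3.
Copeland scores (wins − losses):
  Park: 1 − 2 = -1
  Silva: 3 − 0 = 3
  Vance: 2 − 1 = 1
  Toma: 0 − 3 = -3
Silva has the best Copeland score.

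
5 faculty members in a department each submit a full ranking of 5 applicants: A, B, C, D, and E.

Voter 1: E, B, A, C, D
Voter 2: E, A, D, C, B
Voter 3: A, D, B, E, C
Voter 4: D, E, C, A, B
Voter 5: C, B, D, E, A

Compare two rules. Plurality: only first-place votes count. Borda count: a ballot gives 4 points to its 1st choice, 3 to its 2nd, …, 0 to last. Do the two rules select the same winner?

Yes

Plurality first-place counts: A 1, B 0, C 1, D 1, E 2 → E.
Borda totals: A 10, B 8, C 8, D 11, E 13 → E.
The two rules agree on E.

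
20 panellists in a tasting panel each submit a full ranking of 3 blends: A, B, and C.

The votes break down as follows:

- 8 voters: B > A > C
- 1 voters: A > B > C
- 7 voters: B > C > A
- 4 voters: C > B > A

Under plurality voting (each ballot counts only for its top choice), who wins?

B

First-place vote totals:
  A: 1
  B: 15
  C: 4
B has the most first-place votes.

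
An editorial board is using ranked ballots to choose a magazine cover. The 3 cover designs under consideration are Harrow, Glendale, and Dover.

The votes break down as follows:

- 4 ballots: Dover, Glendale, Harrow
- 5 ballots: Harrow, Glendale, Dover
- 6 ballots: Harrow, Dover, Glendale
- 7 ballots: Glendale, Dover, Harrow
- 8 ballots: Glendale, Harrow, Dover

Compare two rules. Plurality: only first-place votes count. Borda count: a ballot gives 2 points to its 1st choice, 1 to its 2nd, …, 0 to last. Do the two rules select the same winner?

Plurality first-place counts: Harrow 11, Glendale 15, Dover 4 → Glendale.
Borda totals: Harrow 30, Glendale 39, Dover 21 → Glendale.
The two rules agree on Glendale.

Yes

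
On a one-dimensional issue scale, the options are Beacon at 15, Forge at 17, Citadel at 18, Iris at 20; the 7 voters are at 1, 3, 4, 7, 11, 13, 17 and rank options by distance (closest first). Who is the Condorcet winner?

With single-peaked preferences on a line, the Condorcet winner is the candidate closest to the median voter.
The median voter (position 7) is closest to Beacon at 15.
Check: Beacon vs Iris — voters closer to Beacon: 7 of 7.

Beacon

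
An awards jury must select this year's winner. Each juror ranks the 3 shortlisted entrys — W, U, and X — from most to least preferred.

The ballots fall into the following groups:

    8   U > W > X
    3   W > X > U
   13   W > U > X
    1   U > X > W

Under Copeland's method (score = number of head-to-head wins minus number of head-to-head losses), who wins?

W

Pairwise results:
  W vs U: W wins 16–9.
  W vs X: W wins 24–1.
  U vs X: U wins 22–3.
Copeland scores (wins − losses):
  W: 2 − 0 = 2
  U: 1 − 1 = 0
  X: 0 − 2 = -2
W has the best Copeland score.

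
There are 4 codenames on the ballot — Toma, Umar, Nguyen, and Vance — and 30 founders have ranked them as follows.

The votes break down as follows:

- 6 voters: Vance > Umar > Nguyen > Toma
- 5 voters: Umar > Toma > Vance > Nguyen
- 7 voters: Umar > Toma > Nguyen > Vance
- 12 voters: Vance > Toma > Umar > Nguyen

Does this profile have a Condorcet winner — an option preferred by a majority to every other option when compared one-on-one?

Yes

Head-to-head results (30 voters total):
Toma vs Umar: Umar wins 18–12.
Toma vs Nguyen: Toma wins 24–6.
Toma vs Vance: Vance wins 18–12.
Umar vs Nguyen: Umar wins 30–0.
Umar vs Vance: Vance wins 18–12.
Nguyen vs Vance: Vance wins 23–7.
Vance beats each rival — Toma (18–12), Umar (18–12), Nguyen (23–7) — so Vance is the Condorcet winner.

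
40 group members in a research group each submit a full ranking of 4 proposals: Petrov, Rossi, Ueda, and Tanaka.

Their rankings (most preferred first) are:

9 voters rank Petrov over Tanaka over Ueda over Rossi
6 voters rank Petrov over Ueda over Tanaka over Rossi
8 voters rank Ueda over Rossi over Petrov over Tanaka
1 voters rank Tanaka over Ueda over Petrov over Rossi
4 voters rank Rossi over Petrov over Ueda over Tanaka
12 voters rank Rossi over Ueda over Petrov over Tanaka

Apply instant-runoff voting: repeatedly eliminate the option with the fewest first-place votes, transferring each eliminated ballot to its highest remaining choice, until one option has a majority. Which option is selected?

Rossi

Round 1: Rossi 16, Petrov 15, Ueda 8, Tanaka 1. Tanaka has the fewest and is eliminated.
Round 2: Rossi 16, Petrov 15, Ueda 9. Ueda has the fewest and is eliminated.
Round 3: Rossi 24, Petrov 16. Rossi has a majority.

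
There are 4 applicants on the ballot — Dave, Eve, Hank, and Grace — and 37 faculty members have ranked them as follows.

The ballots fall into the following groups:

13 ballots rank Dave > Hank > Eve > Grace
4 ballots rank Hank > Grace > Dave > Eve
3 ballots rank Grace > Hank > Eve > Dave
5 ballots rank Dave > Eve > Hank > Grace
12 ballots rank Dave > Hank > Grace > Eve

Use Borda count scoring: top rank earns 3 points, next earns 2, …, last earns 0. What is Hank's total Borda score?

73

Borda scores:
  Dave: 13·3 + 4·1 + 3·0 + 5·3 + 12·3 = 94
  Eve: 13·1 + 4·0 + 3·1 + 5·2 + 12·0 = 26
  Hank: 13·2 + 4·3 + 3·2 + 5·1 + 12·2 = 73
  Grace: 13·0 + 4·2 + 3·3 + 5·0 + 12·1 = 29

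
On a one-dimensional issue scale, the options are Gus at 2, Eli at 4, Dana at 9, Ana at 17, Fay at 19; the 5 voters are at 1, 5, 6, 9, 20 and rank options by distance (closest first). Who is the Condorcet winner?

Eli

With single-peaked preferences on a line, the Condorcet winner is the candidate closest to the median voter.
The median voter (position 6) is closest to Eli at 4.
Check: Eli vs Fay — voters closer to Eli: 4 of 5.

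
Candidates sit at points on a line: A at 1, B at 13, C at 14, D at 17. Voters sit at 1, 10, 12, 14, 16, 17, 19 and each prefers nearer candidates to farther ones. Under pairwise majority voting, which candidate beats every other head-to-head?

With single-peaked preferences on a line, the Condorcet winner is the candidate closest to the median voter.
The median voter (position 14) is closest to C at 14.
Check: C vs D — voters closer to C: 4 of 7.

C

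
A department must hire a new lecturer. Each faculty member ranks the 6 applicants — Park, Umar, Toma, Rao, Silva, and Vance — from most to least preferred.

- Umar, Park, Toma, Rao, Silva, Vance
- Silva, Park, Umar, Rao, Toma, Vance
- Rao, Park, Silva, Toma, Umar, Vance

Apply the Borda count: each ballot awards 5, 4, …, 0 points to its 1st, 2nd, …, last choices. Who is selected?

Park

Borda scores:
  Park: 4 + 4 + 4 = 12
  Umar: 5 + 3 + 1 = 9
  Toma: 3 + 1 + 2 = 6
  Rao: 2 + 2 + 5 = 9
  Silva: 1 + 5 + 3 = 9
  Vance: 0 + 0 + 0 = 0
Park has the highest total.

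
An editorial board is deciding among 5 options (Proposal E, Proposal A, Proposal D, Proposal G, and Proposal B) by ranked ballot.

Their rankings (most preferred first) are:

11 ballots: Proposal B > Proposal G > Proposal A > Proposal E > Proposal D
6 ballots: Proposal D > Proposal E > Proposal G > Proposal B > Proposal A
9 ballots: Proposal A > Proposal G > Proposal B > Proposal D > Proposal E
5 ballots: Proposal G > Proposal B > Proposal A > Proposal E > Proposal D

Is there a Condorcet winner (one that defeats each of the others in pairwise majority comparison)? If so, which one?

Head-to-head results (31 voters total):
Proposal E vs Proposal A: Proposal A wins 25–6.
Proposal E vs Proposal D: Proposal E wins 16–15.
Proposal E vs Proposal G: Proposal G wins 25–6.
Proposal E vs Proposal B: Proposal B wins 25–6.
Proposal A vs Proposal D: Proposal A wins 25–6.
Proposal A vs Proposal G: Proposal G wins 22–9.
Proposal A vs Proposal B: Proposal B wins 22–9.
Proposal D vs Proposal G: Proposal G wins 25–6.
Proposal D vs Proposal B: Proposal B wins 25–6.
Proposal G vs Proposal B: Proposal G wins 20–11.
Proposal G beats each rival — Proposal E (25–6), Proposal A (22–9), Proposal D (25–6), Proposal B (20–11) — so Proposal G is the Condorcet winner.

Proposal G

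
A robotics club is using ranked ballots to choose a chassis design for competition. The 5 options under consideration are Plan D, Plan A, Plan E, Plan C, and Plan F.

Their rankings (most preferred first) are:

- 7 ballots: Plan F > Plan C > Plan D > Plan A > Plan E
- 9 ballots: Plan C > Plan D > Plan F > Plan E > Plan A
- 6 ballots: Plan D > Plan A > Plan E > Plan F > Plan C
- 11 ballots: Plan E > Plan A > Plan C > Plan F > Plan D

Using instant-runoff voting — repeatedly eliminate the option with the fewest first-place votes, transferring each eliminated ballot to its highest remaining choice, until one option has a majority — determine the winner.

Plan E

Round 1: Plan E 11, Plan C 9, Plan F 7, Plan D 6, Plan A 0. Plan A has the fewest and is eliminated.
Round 2: Plan E 11, Plan C 9, Plan F 7, Plan D 6. Plan D has the fewest and is eliminated.
Round 3: Plan E 17, Plan C 9, Plan F 7. Plan E has a majority.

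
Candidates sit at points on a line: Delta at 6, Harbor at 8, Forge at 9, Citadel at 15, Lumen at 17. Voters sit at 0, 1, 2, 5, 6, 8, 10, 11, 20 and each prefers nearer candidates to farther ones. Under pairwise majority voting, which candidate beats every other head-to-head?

Delta

With single-peaked preferences on a line, the Condorcet winner is the candidate closest to the median voter.
The median voter (position 6) is closest to Delta at 6.
Check: Delta vs Harbor — voters closer to Delta: 5 of 9.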